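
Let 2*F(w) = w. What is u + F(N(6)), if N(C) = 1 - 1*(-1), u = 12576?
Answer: 12577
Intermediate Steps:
N(C) = 2 (N(C) = 1 + 1 = 2)
F(w) = w/2
u + F(N(6)) = 12576 + (1/2)*2 = 12576 + 1 = 12577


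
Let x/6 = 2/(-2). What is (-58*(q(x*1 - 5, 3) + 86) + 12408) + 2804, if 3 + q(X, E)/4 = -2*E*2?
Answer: 13704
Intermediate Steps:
x = -6 (x = 6*(2/(-2)) = 6*(2*(-½)) = 6*(-1) = -6)
q(X, E) = -12 - 16*E (q(X, E) = -12 + 4*(-2*E*2) = -12 + 4*(-4*E) = -12 - 16*E)
(-58*(q(x*1 - 5, 3) + 86) + 12408) + 2804 = (-58*((-12 - 16*3) + 86) + 12408) + 2804 = (-58*((-12 - 48) + 86) + 12408) + 2804 = (-58*(-60 + 86) + 12408) + 2804 = (-58*26 + 12408) + 2804 = (-1508 + 12408) + 2804 = 10900 + 2804 = 13704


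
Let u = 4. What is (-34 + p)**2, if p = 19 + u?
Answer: 121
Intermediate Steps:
p = 23 (p = 19 + 4 = 23)
(-34 + p)**2 = (-34 + 23)**2 = (-11)**2 = 121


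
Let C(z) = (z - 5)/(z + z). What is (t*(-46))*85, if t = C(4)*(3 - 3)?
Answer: 0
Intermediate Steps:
C(z) = (-5 + z)/(2*z) (C(z) = (-5 + z)/((2*z)) = (-5 + z)*(1/(2*z)) = (-5 + z)/(2*z))
t = 0 (t = ((1/2)*(-5 + 4)/4)*(3 - 3) = ((1/2)*(1/4)*(-1))*0 = -1/8*0 = 0)
(t*(-46))*85 = (0*(-46))*85 = 0*85 = 0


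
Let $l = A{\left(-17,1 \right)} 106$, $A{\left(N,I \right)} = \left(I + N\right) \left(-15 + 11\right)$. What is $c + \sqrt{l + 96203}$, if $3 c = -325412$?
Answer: $- \frac{325412}{3} + 3 \sqrt{11443} \approx -1.0815 \cdot 10^{5}$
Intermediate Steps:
$c = - \frac{325412}{3}$ ($c = \frac{1}{3} \left(-325412\right) = - \frac{325412}{3} \approx -1.0847 \cdot 10^{5}$)
$A{\left(N,I \right)} = - 4 I - 4 N$ ($A{\left(N,I \right)} = \left(I + N\right) \left(-4\right) = - 4 I - 4 N$)
$l = 6784$ ($l = \left(\left(-4\right) 1 - -68\right) 106 = \left(-4 + 68\right) 106 = 64 \cdot 106 = 6784$)
$c + \sqrt{l + 96203} = - \frac{325412}{3} + \sqrt{6784 + 96203} = - \frac{325412}{3} + \sqrt{102987} = - \frac{325412}{3} + 3 \sqrt{11443}$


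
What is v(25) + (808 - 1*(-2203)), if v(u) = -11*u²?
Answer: -3864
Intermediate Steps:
v(25) + (808 - 1*(-2203)) = -11*25² + (808 - 1*(-2203)) = -11*625 + (808 + 2203) = -6875 + 3011 = -3864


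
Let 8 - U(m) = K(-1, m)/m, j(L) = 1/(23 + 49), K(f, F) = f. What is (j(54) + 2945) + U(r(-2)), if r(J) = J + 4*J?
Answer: 1063049/360 ≈ 2952.9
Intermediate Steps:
j(L) = 1/72
r(J) = 5*J
U(m) = 8 + 1/m (U(m) = 8 - (-1)/m = 8 + 1/m)
(j(54) + 2945) + U(r(-2)) = (1/72 + 2945) + (8 + 1/(5*(-2))) = 212041/72 + (8 + 1/(-10)) = 212041/72 + (8 - ⅒) = 212041/72 + 79/10 = 1063049/360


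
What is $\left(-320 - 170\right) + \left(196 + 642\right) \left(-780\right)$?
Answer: $-654130$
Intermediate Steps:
$\left(-320 - 170\right) + \left(196 + 642\right) \left(-780\right) = \left(-320 - 170\right) + 838 \left(-780\right) = -490 - 653640 = -654130$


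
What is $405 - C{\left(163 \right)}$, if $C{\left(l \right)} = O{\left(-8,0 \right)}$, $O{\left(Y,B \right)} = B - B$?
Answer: $405$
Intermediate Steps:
$O{\left(Y,B \right)} = 0$
$C{\left(l \right)} = 0$
$405 - C{\left(163 \right)} = 405 - 0 = 405 + 0 = 405$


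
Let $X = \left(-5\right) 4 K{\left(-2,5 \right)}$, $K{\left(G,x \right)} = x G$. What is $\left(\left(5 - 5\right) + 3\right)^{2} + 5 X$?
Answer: $1009$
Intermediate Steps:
$K{\left(G,x \right)} = G x$
$X = 200$ ($X = \left(-5\right) 4 \left(\left(-2\right) 5\right) = \left(-20\right) \left(-10\right) = 200$)
$\left(\left(5 - 5\right) + 3\right)^{2} + 5 X = \left(\left(5 - 5\right) + 3\right)^{2} + 5 \cdot 200 = \left(\left(5 - 5\right) + 3\right)^{2} + 1000 = \left(0 + 3\right)^{2} + 1000 = 3^{2} + 1000 = 9 + 1000 = 1009$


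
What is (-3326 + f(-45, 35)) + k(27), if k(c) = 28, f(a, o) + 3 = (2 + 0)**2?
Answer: -3297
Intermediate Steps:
f(a, o) = 1 (f(a, o) = -3 + (2 + 0)**2 = -3 + 2**2 = -3 + 4 = 1)
(-3326 + f(-45, 35)) + k(27) = (-3326 + 1) + 28 = -3325 + 28 = -3297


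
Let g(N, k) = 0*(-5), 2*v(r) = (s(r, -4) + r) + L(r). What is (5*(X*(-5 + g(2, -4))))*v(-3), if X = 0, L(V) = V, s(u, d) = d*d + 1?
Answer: 0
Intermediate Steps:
s(u, d) = 1 + d² (s(u, d) = d² + 1 = 1 + d²)
v(r) = 17/2 + r (v(r) = (((1 + (-4)²) + r) + r)/2 = (((1 + 16) + r) + r)/2 = ((17 + r) + r)/2 = (17 + 2*r)/2 = 17/2 + r)
g(N, k) = 0
(5*(X*(-5 + g(2, -4))))*v(-3) = (5*(0*(-5 + 0)))*(17/2 - 3) = (5*(0*(-5)))*(11/2) = (5*0)*(11/2) = 0*(11/2) = 0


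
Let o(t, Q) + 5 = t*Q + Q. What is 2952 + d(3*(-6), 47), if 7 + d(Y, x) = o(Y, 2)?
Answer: 2906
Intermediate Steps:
o(t, Q) = -5 + Q + Q*t (o(t, Q) = -5 + (t*Q + Q) = -5 + (Q*t + Q) = -5 + (Q + Q*t) = -5 + Q + Q*t)
d(Y, x) = -10 + 2*Y (d(Y, x) = -7 + (-5 + 2 + 2*Y) = -7 + (-3 + 2*Y) = -10 + 2*Y)
2952 + d(3*(-6), 47) = 2952 + (-10 + 2*(3*(-6))) = 2952 + (-10 + 2*(-18)) = 2952 + (-10 - 36) = 2952 - 46 = 2906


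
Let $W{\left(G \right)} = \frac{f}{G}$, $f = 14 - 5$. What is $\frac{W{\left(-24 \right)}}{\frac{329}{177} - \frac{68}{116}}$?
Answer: $- \frac{15399}{52256} \approx -0.29468$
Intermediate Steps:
$f = 9$ ($f = 14 - 5 = 9$)
$W{\left(G \right)} = \frac{9}{G}$
$\frac{W{\left(-24 \right)}}{\frac{329}{177} - \frac{68}{116}} = \frac{9 \frac{1}{-24}}{\frac{329}{177} - \frac{68}{116}} = \frac{9 \left(- \frac{1}{24}\right)}{329 \cdot \frac{1}{177} - \frac{17}{29}} = - \frac{3}{8 \left(\frac{329}{177} - \frac{17}{29}\right)} = - \frac{3}{8 \cdot \frac{6532}{5133}} = \left(- \frac{3}{8}\right) \frac{5133}{6532} = - \frac{15399}{52256}$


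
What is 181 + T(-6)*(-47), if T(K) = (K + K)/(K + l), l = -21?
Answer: 1441/9 ≈ 160.11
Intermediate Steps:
T(K) = 2*K/(-21 + K) (T(K) = (K + K)/(K - 21) = (2*K)/(-21 + K) = 2*K/(-21 + K))
181 + T(-6)*(-47) = 181 + (2*(-6)/(-21 - 6))*(-47) = 181 + (2*(-6)/(-27))*(-47) = 181 + (2*(-6)*(-1/27))*(-47) = 181 + (4/9)*(-47) = 181 - 188/9 = 1441/9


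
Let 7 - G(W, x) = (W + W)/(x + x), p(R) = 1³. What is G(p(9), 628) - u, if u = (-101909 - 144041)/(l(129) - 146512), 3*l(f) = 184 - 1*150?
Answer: 734120745/138003628 ≈ 5.3196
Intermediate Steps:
p(R) = 1
l(f) = 34/3 (l(f) = (184 - 1*150)/3 = (184 - 150)/3 = (⅓)*34 = 34/3)
G(W, x) = 7 - W/x (G(W, x) = 7 - (W + W)/(x + x) = 7 - 2*W/(2*x) = 7 - 2*W*1/(2*x) = 7 - W/x)
u = 368925/219751 (u = (-101909 - 144041)/(34/3 - 146512) = -245950/(-439502/3) = -245950*(-3/439502) = 368925/219751 ≈ 1.6788)
G(p(9), 628) - u = (7 - 1*1/628) - 1*368925/219751 = (7 - 1*1*1/628) - 368925/219751 = (7 - 1/628) - 368925/219751 = 4395/628 - 368925/219751 = 734120745/138003628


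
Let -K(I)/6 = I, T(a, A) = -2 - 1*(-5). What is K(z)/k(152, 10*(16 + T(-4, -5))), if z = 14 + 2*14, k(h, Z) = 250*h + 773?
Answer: -36/5539 ≈ -0.0064994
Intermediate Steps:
T(a, A) = 3 (T(a, A) = -2 + 5 = 3)
k(h, Z) = 773 + 250*h
z = 42 (z = 14 + 28 = 42)
K(I) = -6*I
K(z)/k(152, 10*(16 + T(-4, -5))) = (-6*42)/(773 + 250*152) = -252/(773 + 38000) = -252/38773 = -252*1/38773 = -36/5539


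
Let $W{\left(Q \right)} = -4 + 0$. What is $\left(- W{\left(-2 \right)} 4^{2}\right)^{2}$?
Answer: $4096$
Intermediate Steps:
$W{\left(Q \right)} = -4$
$\left(- W{\left(-2 \right)} 4^{2}\right)^{2} = \left(\left(-1\right) \left(-4\right) 4^{2}\right)^{2} = \left(4 \cdot 16\right)^{2} = 64^{2} = 4096$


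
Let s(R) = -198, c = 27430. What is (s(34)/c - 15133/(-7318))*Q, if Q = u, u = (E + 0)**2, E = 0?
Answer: 0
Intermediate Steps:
u = 0 (u = (0 + 0)**2 = 0**2 = 0)
Q = 0
(s(34)/c - 15133/(-7318))*Q = (-198/27430 - 15133/(-7318))*0 = (-198*1/27430 - 15133*(-1/7318))*0 = (-99/13715 + 15133/7318)*0 = (206824613/100366370)*0 = 0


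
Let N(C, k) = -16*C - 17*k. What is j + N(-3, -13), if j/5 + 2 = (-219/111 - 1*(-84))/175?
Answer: 67688/259 ≈ 261.34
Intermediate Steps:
N(C, k) = -17*k - 16*C
j = -1983/259 (j = -10 + 5*((-219/111 - 1*(-84))/175) = -10 + 5*((-219*1/111 + 84)*(1/175)) = -10 + 5*((-73/37 + 84)*(1/175)) = -10 + 5*((3035/37)*(1/175)) = -10 + 5*(607/1295) = -10 + 607/259 = -1983/259 ≈ -7.6564)
j + N(-3, -13) = -1983/259 + (-17*(-13) - 16*(-3)) = -1983/259 + (221 + 48) = -1983/259 + 269 = 67688/259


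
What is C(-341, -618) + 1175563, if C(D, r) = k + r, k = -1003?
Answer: 1173942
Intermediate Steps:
C(D, r) = -1003 + r
C(-341, -618) + 1175563 = (-1003 - 618) + 1175563 = -1621 + 1175563 = 1173942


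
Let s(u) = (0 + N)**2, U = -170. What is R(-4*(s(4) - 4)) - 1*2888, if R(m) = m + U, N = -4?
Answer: -3106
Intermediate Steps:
s(u) = 16 (s(u) = (0 - 4)**2 = (-4)**2 = 16)
R(m) = -170 + m (R(m) = m - 170 = -170 + m)
R(-4*(s(4) - 4)) - 1*2888 = (-170 - 4*(16 - 4)) - 1*2888 = (-170 - 4*12) - 2888 = (-170 - 48) - 2888 = -218 - 2888 = -3106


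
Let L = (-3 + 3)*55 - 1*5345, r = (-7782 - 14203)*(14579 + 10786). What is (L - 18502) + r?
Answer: -557673372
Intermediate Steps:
r = -557649525 (r = -21985*25365 = -557649525)
L = -5345 (L = 0*55 - 5345 = 0 - 5345 = -5345)
(L - 18502) + r = (-5345 - 18502) - 557649525 = -23847 - 557649525 = -557673372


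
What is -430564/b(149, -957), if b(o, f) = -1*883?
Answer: 430564/883 ≈ 487.61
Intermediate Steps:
b(o, f) = -883
-430564/b(149, -957) = -430564/(-883) = -430564*(-1)/883 = -1*(-430564/883) = 430564/883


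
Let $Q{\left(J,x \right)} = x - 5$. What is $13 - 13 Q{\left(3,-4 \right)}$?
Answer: $130$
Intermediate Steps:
$Q{\left(J,x \right)} = -5 + x$
$13 - 13 Q{\left(3,-4 \right)} = 13 - 13 \left(-5 - 4\right) = 13 - -117 = 13 + 117 = 130$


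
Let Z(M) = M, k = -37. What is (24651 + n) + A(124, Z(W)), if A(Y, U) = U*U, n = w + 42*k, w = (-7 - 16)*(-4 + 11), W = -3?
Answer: 22945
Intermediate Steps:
w = -161 (w = -23*7 = -161)
n = -1715 (n = -161 + 42*(-37) = -161 - 1554 = -1715)
A(Y, U) = U²
(24651 + n) + A(124, Z(W)) = (24651 - 1715) + (-3)² = 22936 + 9 = 22945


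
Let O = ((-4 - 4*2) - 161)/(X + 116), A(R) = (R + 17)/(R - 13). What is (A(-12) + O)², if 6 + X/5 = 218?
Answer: 4165681/34574400 ≈ 0.12048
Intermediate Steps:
X = 1060 (X = -30 + 5*218 = -30 + 1090 = 1060)
A(R) = (17 + R)/(-13 + R)
O = -173/1176 (O = ((-4 - 4*2) - 161)/(1060 + 116) = ((-4 - 8) - 161)/1176 = (-12 - 161)*(1/1176) = -173*1/1176 = -173/1176 ≈ -0.14711)
(A(-12) + O)² = ((17 - 12)/(-13 - 12) - 173/1176)² = (5/(-25) - 173/1176)² = (-1/25*5 - 173/1176)² = (-⅕ - 173/1176)² = (-2041/5880)² = 4165681/34574400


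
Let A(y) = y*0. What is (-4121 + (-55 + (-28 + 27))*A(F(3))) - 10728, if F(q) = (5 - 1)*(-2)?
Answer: -14849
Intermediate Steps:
F(q) = -8 (F(q) = 4*(-2) = -8)
A(y) = 0
(-4121 + (-55 + (-28 + 27))*A(F(3))) - 10728 = (-4121 + (-55 + (-28 + 27))*0) - 10728 = (-4121 + (-55 - 1)*0) - 10728 = (-4121 - 56*0) - 10728 = (-4121 + 0) - 10728 = -4121 - 10728 = -14849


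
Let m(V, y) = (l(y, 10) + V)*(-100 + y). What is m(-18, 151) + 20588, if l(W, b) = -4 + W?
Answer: 27167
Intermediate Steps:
m(V, y) = (-100 + y)*(-4 + V + y) (m(V, y) = ((-4 + y) + V)*(-100 + y) = (-4 + V + y)*(-100 + y) = (-100 + y)*(-4 + V + y))
m(-18, 151) + 20588 = (400 + 151² - 104*151 - 100*(-18) - 18*151) + 20588 = (400 + 22801 - 15704 + 1800 - 2718) + 20588 = 6579 + 20588 = 27167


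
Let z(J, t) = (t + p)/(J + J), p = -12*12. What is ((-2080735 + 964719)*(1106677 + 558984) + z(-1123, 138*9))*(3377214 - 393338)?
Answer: -6228989027150980218772/1123 ≈ -5.5467e+18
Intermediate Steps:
p = -144
z(J, t) = (-144 + t)/(2*J) (z(J, t) = (t - 144)/(J + J) = (-144 + t)/((2*J)) = (-144 + t)*(1/(2*J)) = (-144 + t)/(2*J))
((-2080735 + 964719)*(1106677 + 558984) + z(-1123, 138*9))*(3377214 - 393338) = ((-2080735 + 964719)*(1106677 + 558984) + (½)*(-144 + 138*9)/(-1123))*(3377214 - 393338) = (-1116016*1665661 + (½)*(-1/1123)*(-144 + 1242))*2983876 = (-1858904326576 + (½)*(-1/1123)*1098)*2983876 = (-1858904326576 - 549/1123)*2983876 = -2087549558745397/1123*2983876 = -6228989027150980218772/1123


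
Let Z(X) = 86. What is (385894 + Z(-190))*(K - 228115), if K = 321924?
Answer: 36208397820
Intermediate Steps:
(385894 + Z(-190))*(K - 228115) = (385894 + 86)*(321924 - 228115) = 385980*93809 = 36208397820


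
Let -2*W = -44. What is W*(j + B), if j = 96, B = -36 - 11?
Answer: 1078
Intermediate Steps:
B = -47
W = 22 (W = -½*(-44) = 22)
W*(j + B) = 22*(96 - 47) = 22*49 = 1078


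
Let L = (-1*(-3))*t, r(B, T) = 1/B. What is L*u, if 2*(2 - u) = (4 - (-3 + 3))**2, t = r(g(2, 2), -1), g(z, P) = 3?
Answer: -6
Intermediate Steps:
t = 1/3 ≈ 0.33333
u = -6 (u = 2 - (4 - (-3 + 3))**2/2 = 2 - (4 - 1*0)**2/2 = 2 - (4 + 0)**2/2 = 2 - 1/2*4**2 = 2 - 1/2*16 = 2 - 8 = -6)
L = 1 (L = -1*(-3)*(1/3) = 3*(1/3) = 1)
L*u = 1*(-6) = -6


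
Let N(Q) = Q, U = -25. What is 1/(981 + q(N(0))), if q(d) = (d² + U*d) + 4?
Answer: 1/985 ≈ 0.0010152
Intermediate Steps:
q(d) = 4 + d² - 25*d (q(d) = (d² - 25*d) + 4 = 4 + d² - 25*d)
1/(981 + q(N(0))) = 1/(981 + (4 + 0² - 25*0)) = 1/(981 + (4 + 0 + 0)) = 1/(981 + 4) = 1/985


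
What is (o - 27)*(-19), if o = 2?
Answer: 475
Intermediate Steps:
(o - 27)*(-19) = (2 - 27)*(-19) = -25*(-19) = 475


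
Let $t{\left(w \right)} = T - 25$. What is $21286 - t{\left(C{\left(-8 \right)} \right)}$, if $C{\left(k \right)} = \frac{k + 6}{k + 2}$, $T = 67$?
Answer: $21244$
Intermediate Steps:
$C{\left(k \right)} = \frac{6 + k}{2 + k}$
$t{\left(w \right)} = 42$ ($t{\left(w \right)} = 67 - 25 = 42$)
$21286 - t{\left(C{\left(-8 \right)} \right)} = 21286 - 42 = 21244$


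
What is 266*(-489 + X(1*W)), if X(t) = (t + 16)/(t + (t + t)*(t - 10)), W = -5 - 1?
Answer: -12095552/93 ≈ -1.3006e+5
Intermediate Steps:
W = -6
X(t) = (16 + t)/(t + 2*t*(-10 + t)) (X(t) = (16 + t)/(t + (2*t)*(-10 + t)) = (16 + t)/(t + 2*t*(-10 + t)))
266*(-489 + X(1*W)) = 266*(-489 + (16 + 1*(-6))/(((1*(-6)))*(-19 + 2*(1*(-6))))) = 266*(-489 + (16 - 6)/((-6)*(-19 + 2*(-6)))) = 266*(-489 - 1/6*10/(-19 - 12)) = 266*(-489 - 1/6*10/(-31)) = 266*(-489 - 1/6*(-1/31)*10) = 266*(-489 + 5/93) = 266*(-45472/93) = -12095552/93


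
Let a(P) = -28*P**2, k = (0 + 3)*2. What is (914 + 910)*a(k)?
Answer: -1838592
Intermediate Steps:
k = 6 (k = 3*2 = 6)
(914 + 910)*a(k) = (914 + 910)*(-28*6**2) = 1824*(-28*36) = 1824*(-1008) = -1838592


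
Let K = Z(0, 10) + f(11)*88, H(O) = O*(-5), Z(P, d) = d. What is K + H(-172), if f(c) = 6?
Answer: 1398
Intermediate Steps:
H(O) = -5*O
K = 538 (K = 10 + 6*88 = 10 + 528 = 538)
K + H(-172) = 538 - 5*(-172) = 538 + 860 = 1398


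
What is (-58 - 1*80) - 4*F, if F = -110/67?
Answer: -8806/67 ≈ -131.43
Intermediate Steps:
F = -110/67 (F = -110*1/67 = -110/67 ≈ -1.6418)
(-58 - 1*80) - 4*F = (-58 - 1*80) - 4*(-110/67) = (-58 - 80) + 440/67 = -138 + 440/67 = -8806/67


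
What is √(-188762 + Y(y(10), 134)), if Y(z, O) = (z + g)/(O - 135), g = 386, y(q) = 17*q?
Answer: I*√189318 ≈ 435.11*I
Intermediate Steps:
Y(z, O) = (386 + z)/(-135 + O) (Y(z, O) = (z + 386)/(O - 135) = (386 + z)/(-135 + O))
√(-188762 + Y(y(10), 134)) = √(-188762 + (386 + 17*10)/(-135 + 134)) = √(-188762 + (386 + 170)/(-1)) = √(-188762 - 1*556) = √(-188762 - 556) = √(-189318) = I*√189318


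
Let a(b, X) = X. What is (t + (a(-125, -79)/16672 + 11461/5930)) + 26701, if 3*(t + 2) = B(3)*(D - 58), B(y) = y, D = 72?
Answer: 1320585142901/49432480 ≈ 26715.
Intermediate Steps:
t = 12 (t = -2 + (3*(72 - 58))/3 = -2 + (3*14)/3 = -2 + (⅓)*42 = -2 + 14 = 12)
(t + (a(-125, -79)/16672 + 11461/5930)) + 26701 = (12 + (-79/16672 + 11461/5930)) + 26701 = (12 + 95304661/49432480) + 26701 = 688494421/49432480 + 26701 = 1320585142901/49432480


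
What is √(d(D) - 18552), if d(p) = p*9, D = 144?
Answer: 2*I*√4314 ≈ 131.36*I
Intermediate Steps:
d(p) = 9*p
√(d(D) - 18552) = √(9*144 - 18552) = √(1296 - 18552) = √(-17256) = 2*I*√4314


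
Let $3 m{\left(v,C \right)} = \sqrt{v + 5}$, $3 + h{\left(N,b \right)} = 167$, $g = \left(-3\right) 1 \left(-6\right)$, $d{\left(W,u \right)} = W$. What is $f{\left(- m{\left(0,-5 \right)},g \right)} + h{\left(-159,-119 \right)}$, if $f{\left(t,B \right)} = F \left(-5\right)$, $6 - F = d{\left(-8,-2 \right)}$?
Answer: $94$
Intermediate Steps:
$g = 18$ ($g = \left(-3\right) \left(-6\right) = 18$)
$h{\left(N,b \right)} = 164$ ($h{\left(N,b \right)} = -3 + 167 = 164$)
$F = 14$ ($F = 6 - -8 = 6 + 8 = 14$)
$m{\left(v,C \right)} = \frac{\sqrt{5 + v}}{3}$ ($m{\left(v,C \right)} = \frac{\sqrt{v + 5}}{3} = \frac{\sqrt{5 + v}}{3}$)
$f{\left(t,B \right)} = -70$ ($f{\left(t,B \right)} = 14 \left(-5\right) = -70$)
$f{\left(- m{\left(0,-5 \right)},g \right)} + h{\left(-159,-119 \right)} = -70 + 164 = 94$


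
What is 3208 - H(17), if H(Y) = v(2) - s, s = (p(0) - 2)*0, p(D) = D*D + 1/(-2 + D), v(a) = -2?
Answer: 3210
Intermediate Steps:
p(D) = D**2 + 1/(-2 + D)
s = 0 (s = ((1 + 0**3 - 2*0**2)/(-2 + 0) - 2)*0 = ((1 + 0 - 2*0)/(-2) - 2)*0 = (-(1 + 0 + 0)/2 - 2)*0 = (-1/2*1 - 2)*0 = (-1/2 - 2)*0 = -5/2*0 = 0)
H(Y) = -2 (H(Y) = -2 - 1*0 = -2 + 0 = -2)
3208 - H(17) = 3208 - 1*(-2) = 3208 + 2 = 3210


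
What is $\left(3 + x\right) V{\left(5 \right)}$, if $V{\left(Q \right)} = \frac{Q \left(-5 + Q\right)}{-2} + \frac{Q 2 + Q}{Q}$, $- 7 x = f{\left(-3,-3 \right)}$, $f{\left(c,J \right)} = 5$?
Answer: $\frac{48}{7} \approx 6.8571$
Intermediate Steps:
$x = - \frac{5}{7}$ ($x = \left(- \frac{1}{7}\right) 5 = - \frac{5}{7} \approx -0.71429$)
$V{\left(Q \right)} = 3 - \frac{Q \left(-5 + Q\right)}{2}$ ($V{\left(Q \right)} = Q \left(-5 + Q\right) \left(- \frac{1}{2}\right) + \frac{2 Q + Q}{Q} = - \frac{Q \left(-5 + Q\right)}{2} + \frac{3 Q}{Q} = - \frac{Q \left(-5 + Q\right)}{2} + 3 = 3 - \frac{Q \left(-5 + Q\right)}{2}$)
$\left(3 + x\right) V{\left(5 \right)} = \left(3 - \frac{5}{7}\right) \left(3 - \frac{5^{2}}{2} + \frac{5}{2} \cdot 5\right) = \frac{16 \left(3 - \frac{25}{2} + \frac{25}{2}\right)}{7} = \frac{16}{7} \cdot 3 = \frac{48}{7}$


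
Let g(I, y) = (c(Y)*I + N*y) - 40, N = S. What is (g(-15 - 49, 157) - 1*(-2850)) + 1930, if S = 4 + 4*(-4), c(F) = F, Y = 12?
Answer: 2088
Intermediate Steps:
S = -12 (S = 4 - 16 = -12)
N = -12
g(I, y) = -40 - 12*y + 12*I (g(I, y) = (12*I - 12*y) - 40 = (-12*y + 12*I) - 40 = -40 - 12*y + 12*I)
(g(-15 - 49, 157) - 1*(-2850)) + 1930 = ((-40 - 12*157 + 12*(-15 - 49)) - 1*(-2850)) + 1930 = ((-40 - 1884 + 12*(-64)) + 2850) + 1930 = ((-40 - 1884 - 768) + 2850) + 1930 = (-2692 + 2850) + 1930 = 158 + 1930 = 2088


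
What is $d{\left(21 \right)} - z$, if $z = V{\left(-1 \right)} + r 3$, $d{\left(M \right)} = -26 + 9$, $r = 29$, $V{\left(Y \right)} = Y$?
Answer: $-103$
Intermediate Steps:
$d{\left(M \right)} = -17$
$z = 86$ ($z = -1 + 29 \cdot 3 = -1 + 87 = 86$)
$d{\left(21 \right)} - z = -17 - 86 = -103$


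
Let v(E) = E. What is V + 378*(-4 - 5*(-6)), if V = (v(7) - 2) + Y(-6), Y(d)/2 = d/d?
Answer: 9835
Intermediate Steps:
Y(d) = 2 (Y(d) = 2*(d/d) = 2*1 = 2)
V = 7 (V = (7 - 2) + 2 = 5 + 2 = 7)
V + 378*(-4 - 5*(-6)) = 7 + 378*(-4 - 5*(-6)) = 7 + 378*(-4 + 30) = 7 + 378*26 = 7 + 9828 = 9835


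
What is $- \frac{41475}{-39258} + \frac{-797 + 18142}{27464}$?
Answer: $\frac{303333235}{179696952} \approx 1.688$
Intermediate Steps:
$- \frac{41475}{-39258} + \frac{-797 + 18142}{27464} = \left(-41475\right) \left(- \frac{1}{39258}\right) + 17345 \cdot \frac{1}{27464} = \frac{13825}{13086} + \frac{17345}{27464} = \frac{303333235}{179696952}$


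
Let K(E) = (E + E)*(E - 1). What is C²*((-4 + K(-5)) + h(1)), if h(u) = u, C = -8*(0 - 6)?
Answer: 131328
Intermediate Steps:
K(E) = 2*E*(-1 + E) (K(E) = (2*E)*(-1 + E) = 2*E*(-1 + E))
C = 48 (C = -8*(-6) = 48)
C²*((-4 + K(-5)) + h(1)) = 48²*((-4 + 2*(-5)*(-1 - 5)) + 1) = 2304*((-4 + 2*(-5)*(-6)) + 1) = 2304*((-4 + 60) + 1) = 2304*(56 + 1) = 2304*57 = 131328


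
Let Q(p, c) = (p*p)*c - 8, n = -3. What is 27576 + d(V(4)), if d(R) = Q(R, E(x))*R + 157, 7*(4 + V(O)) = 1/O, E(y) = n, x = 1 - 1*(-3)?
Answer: 613593901/21952 ≈ 27952.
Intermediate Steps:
x = 4 (x = 1 + 3 = 4)
E(y) = -3
Q(p, c) = -8 + c*p**2 (Q(p, c) = p**2*c - 8 = c*p**2 - 8 = -8 + c*p**2)
V(O) = -4 + 1/(7*O)
d(R) = 157 + R*(-8 - 3*R**2) (d(R) = (-8 - 3*R**2)*R + 157 = R*(-8 - 3*R**2) + 157 = 157 + R*(-8 - 3*R**2))
27576 + d(V(4)) = 27576 + (157 - (-4 + (1/7)/4)*(8 + 3*(-4 + (1/7)/4)**2)) = 27576 + (157 - (-4 + (1/7)*(1/4))*(8 + 3*(-4 + (1/7)*(1/4))**2)) = 27576 + (157 - (-4 + 1/28)*(8 + 3*(-4 + 1/28)**2)) = 27576 + (157 - 1*(-111/28)*(8 + 3*(-111/28)**2)) = 27576 + (157 - 1*(-111/28)*(8 + 3*(12321/784))) = 27576 + (157 - 1*(-111/28)*(8 + 36963/784)) = 27576 + (157 - 1*(-111/28)*43235/784) = 27576 + (157 + 4799085/21952) = 27576 + 8245549/21952 = 613593901/21952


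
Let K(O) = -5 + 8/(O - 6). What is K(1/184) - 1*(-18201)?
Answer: 20068716/1103 ≈ 18195.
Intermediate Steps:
K(O) = -5 + 8/(-6 + O)
K(1/184) - 1*(-18201) = (38 - 5/184)/(-6 + 1/184) - 1*(-18201) = (38 - 5*1/184)/(-6 + 1/184) + 18201 = (38 - 5/184)/(-1103/184) + 18201 = -184/1103*6987/184 + 18201 = -6987/1103 + 18201 = 20068716/1103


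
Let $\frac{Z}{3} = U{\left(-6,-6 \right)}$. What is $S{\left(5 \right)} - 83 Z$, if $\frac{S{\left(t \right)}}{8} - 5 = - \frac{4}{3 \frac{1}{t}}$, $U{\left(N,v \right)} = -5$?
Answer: $\frac{3695}{3} \approx 1231.7$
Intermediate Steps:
$Z = -15$ ($Z = 3 \left(-5\right) = -15$)
$S{\left(t \right)} = 40 - \frac{32 t}{3}$ ($S{\left(t \right)} = 40 + 8 \left(- \frac{4}{3 \frac{1}{t}}\right) = 40 + 8 \left(- 4 \frac{t}{3}\right) = 40 + 8 \left(- \frac{4 t}{3}\right) = 40 - \frac{32 t}{3}$)
$S{\left(5 \right)} - 83 Z = \left(40 - \frac{160}{3}\right) - -1245 = \left(40 - \frac{160}{3}\right) + 1245 = - \frac{40}{3} + 1245 = \frac{3695}{3}$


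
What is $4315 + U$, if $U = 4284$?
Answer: $8599$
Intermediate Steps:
$4315 + U = 4315 + 4284 = 8599$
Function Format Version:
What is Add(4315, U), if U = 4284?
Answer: 8599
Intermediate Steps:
Add(4315, U) = Add(4315, 4284) = 8599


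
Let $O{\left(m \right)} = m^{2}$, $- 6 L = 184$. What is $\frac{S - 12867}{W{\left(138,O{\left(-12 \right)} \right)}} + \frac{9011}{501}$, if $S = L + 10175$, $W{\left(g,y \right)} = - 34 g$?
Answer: $\frac{10910917}{587673} \approx 18.566$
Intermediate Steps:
$L = - \frac{92}{3}$ ($L = \left(- \frac{1}{6}\right) 184 = - \frac{92}{3} \approx -30.667$)
$S = \frac{30433}{3}$ ($S = - \frac{92}{3} + 10175 = \frac{30433}{3} \approx 10144.0$)
$\frac{S - 12867}{W{\left(138,O{\left(-12 \right)} \right)}} + \frac{9011}{501} = \frac{\frac{30433}{3} - 12867}{\left(-34\right) 138} + \frac{9011}{501} = - \frac{8168}{3 \left(-4692\right)} + 9011 \cdot \frac{1}{501} = \left(- \frac{8168}{3}\right) \left(- \frac{1}{4692}\right) + \frac{9011}{501} = \frac{2042}{3519} + \frac{9011}{501} = \frac{10910917}{587673}$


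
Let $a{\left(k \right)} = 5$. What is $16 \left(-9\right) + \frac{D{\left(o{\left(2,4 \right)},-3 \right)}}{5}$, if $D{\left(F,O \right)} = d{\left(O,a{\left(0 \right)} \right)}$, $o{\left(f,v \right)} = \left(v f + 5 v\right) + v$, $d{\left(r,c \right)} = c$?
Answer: $-143$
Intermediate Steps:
$o{\left(f,v \right)} = 6 v + f v$ ($o{\left(f,v \right)} = \left(f v + 5 v\right) + v = \left(5 v + f v\right) + v = 6 v + f v$)
$D{\left(F,O \right)} = 5$
$16 \left(-9\right) + \frac{D{\left(o{\left(2,4 \right)},-3 \right)}}{5} = 16 \left(-9\right) + \frac{5}{5} = -144 + 5 \cdot \frac{1}{5} = -144 + 1 = -143$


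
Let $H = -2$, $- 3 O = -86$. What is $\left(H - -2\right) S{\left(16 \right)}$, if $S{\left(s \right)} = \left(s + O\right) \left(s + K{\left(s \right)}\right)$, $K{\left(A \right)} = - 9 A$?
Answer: $0$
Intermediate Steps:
$O = \frac{86}{3}$ ($O = \left(- \frac{1}{3}\right) \left(-86\right) = \frac{86}{3} \approx 28.667$)
$S{\left(s \right)} = - 8 s \left(\frac{86}{3} + s\right)$ ($S{\left(s \right)} = \left(s + \frac{86}{3}\right) \left(s - 9 s\right) = \left(\frac{86}{3} + s\right) \left(- 8 s\right) = - 8 s \left(\frac{86}{3} + s\right)$)
$\left(H - -2\right) S{\left(16 \right)} = \left(-2 - -2\right) \frac{8}{3} \cdot 16 \left(-86 - 48\right) = \left(-2 + 2\right) \frac{8}{3} \cdot 16 \left(-86 - 48\right) = 0 \cdot \frac{8}{3} \cdot 16 \left(-134\right) = 0 \left(- \frac{17152}{3}\right) = 0$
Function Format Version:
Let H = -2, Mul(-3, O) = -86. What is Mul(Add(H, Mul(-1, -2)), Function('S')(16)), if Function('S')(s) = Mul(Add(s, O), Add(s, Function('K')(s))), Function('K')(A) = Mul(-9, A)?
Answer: 0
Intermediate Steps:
O = Rational(86, 3) (O = Mul(Rational(-1, 3), -86) = Rational(86, 3) ≈ 28.667)
Function('S')(s) = Mul(-8, s, Add(Rational(86, 3), s)) (Function('S')(s) = Mul(Add(s, Rational(86, 3)), Add(s, Mul(-9, s))) = Mul(Add(Rational(86, 3), s), Mul(-8, s)) = Mul(-8, s, Add(Rational(86, 3), s)))
Mul(Add(H, Mul(-1, -2)), Function('S')(16)) = Mul(Add(-2, Mul(-1, -2)), Mul(Rational(8, 3), 16, Add(-86, Mul(-3, 16)))) = Mul(Add(-2, 2), Mul(Rational(8, 3), 16, Add(-86, -48))) = Mul(0, Mul(Rational(8, 3), 16, -134)) = Mul(0, Rational(-17152, 3)) = 0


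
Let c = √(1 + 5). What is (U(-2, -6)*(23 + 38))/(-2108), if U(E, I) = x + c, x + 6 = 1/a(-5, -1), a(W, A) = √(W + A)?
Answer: 183/1054 + 61*√6*(-6 + I)/12648 ≈ 0.10274 + 0.011814*I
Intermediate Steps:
a(W, A) = √(A + W)
x = -6 - I*√6/6 (x = -6 + 1/(√(-1 - 5)) = -6 + 1/(√(-6)) = -6 + 1/(I*√6) = -6 - I*√6/6 ≈ -6.0 - 0.40825*I)
c = √6 ≈ 2.4495
U(E, I) = -6 + √6 - I*√6/6 (U(E, I) = (-6 - I*√6/6) + √6 = -6 + √6 - I*√6/6)
(U(-2, -6)*(23 + 38))/(-2108) = ((-6 + √6*(6 - I)/6)*(23 + 38))/(-2108) = ((-6 + √6*(6 - I)/6)*61)*(-1/2108) = (-366 + 61*√6*(6 - I)/6)*(-1/2108) = 183/1054 - 61*√6*(6 - I)/12648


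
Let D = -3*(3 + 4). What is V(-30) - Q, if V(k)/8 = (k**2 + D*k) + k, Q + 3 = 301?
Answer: 11702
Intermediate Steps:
Q = 298 (Q = -3 + 301 = 298)
D = -21 (D = -3*7 = -21)
V(k) = -160*k + 8*k**2 (V(k) = 8*((k**2 - 21*k) + k) = 8*(k**2 - 20*k) = -160*k + 8*k**2)
V(-30) - Q = 8*(-30)*(-20 - 30) - 1*298 = 8*(-30)*(-50) - 298 = 12000 - 298 = 11702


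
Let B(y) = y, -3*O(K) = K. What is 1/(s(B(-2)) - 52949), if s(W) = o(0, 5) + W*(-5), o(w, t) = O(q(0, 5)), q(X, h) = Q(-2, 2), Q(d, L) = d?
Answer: -3/158815 ≈ -1.8890e-5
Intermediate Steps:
q(X, h) = -2
O(K) = -K/3
o(w, t) = ⅔ (o(w, t) = -⅓*(-2) = ⅔)
s(W) = ⅔ - 5*W (s(W) = ⅔ + W*(-5) = ⅔ - 5*W)
1/(s(B(-2)) - 52949) = 1/((⅔ - 5*(-2)) - 52949) = 1/((⅔ + 10) - 52949) = 1/(32/3 - 52949) = 1/(-158815/3) = -3/158815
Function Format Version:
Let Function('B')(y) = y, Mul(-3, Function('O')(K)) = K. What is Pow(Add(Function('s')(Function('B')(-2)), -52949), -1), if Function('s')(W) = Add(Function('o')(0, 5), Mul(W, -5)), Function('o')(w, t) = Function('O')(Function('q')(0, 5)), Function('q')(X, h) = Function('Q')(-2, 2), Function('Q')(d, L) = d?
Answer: Rational(-3, 158815) ≈ -1.8890e-5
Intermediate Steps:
Function('q')(X, h) = -2
Function('O')(K) = Mul(Rational(-1, 3), K)
Function('o')(w, t) = Rational(2, 3) (Function('o')(w, t) = Mul(Rational(-1, 3), -2) = Rational(2, 3))
Function('s')(W) = Add(Rational(2, 3), Mul(-5, W)) (Function('s')(W) = Add(Rational(2, 3), Mul(W, -5)) = Add(Rational(2, 3), Mul(-5, W)))
Pow(Add(Function('s')(Function('B')(-2)), -52949), -1) = Pow(Add(Add(Rational(2, 3), Mul(-5, -2)), -52949), -1) = Pow(Add(Add(Rational(2, 3), 10), -52949), -1) = Pow(Add(Rational(32, 3), -52949), -1) = Pow(Rational(-158815, 3), -1) = Rational(-3, 158815)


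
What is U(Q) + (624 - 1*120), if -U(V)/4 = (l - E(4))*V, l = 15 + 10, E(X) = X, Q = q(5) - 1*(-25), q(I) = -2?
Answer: -1428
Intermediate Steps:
Q = 23 (Q = -2 - 1*(-25) = -2 + 25 = 23)
l = 25
U(V) = -84*V (U(V) = -4*(25 - 1*4)*V = -4*(25 - 4)*V = -84*V)
U(Q) + (624 - 1*120) = -84*23 + (624 - 1*120) = -1932 + (624 - 120) = -1932 + 504 = -1428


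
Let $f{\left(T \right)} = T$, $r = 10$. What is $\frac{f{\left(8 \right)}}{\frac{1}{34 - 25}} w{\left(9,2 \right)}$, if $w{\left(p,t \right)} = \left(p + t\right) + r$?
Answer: $1512$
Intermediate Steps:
$w{\left(p,t \right)} = 10 + p + t$ ($w{\left(p,t \right)} = \left(p + t\right) + 10 = 10 + p + t$)
$\frac{f{\left(8 \right)}}{\frac{1}{34 - 25}} w{\left(9,2 \right)} = \frac{8}{\frac{1}{34 - 25}} \left(10 + 9 + 2\right) = \frac{8}{\frac{1}{9}} \cdot 21 = 8 \frac{1}{\frac{1}{9}} \cdot 21 = 8 \cdot 9 \cdot 21 = 72 \cdot 21 = 1512$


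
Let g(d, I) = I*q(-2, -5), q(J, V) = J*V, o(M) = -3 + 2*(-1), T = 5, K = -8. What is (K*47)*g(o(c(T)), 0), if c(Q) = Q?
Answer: 0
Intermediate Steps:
o(M) = -5 (o(M) = -3 - 2 = -5)
g(d, I) = 10*I (g(d, I) = I*(-2*(-5)) = I*10 = 10*I)
(K*47)*g(o(c(T)), 0) = (-8*47)*(10*0) = -376*0 = 0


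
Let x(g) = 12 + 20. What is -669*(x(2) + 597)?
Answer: -420801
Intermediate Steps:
x(g) = 32
-669*(x(2) + 597) = -669*(32 + 597) = -669*629 = -420801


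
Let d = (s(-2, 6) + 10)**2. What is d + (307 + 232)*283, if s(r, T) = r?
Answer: 152601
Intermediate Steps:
d = 64 (d = (-2 + 10)**2 = 8**2 = 64)
d + (307 + 232)*283 = 64 + (307 + 232)*283 = 64 + 539*283 = 64 + 152537 = 152601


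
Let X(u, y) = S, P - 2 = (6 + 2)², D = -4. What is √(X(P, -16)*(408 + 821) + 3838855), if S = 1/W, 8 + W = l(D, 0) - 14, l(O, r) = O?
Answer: 3*√288337114/26 ≈ 1959.3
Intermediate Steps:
P = 66 (P = 2 + (6 + 2)² = 2 + 8² = 2 + 64 = 66)
W = -26 (W = -8 + (-4 - 14) = -8 - 18 = -26)
S = -1/26 (S = 1/(-26) = -1/26 ≈ -0.038462)
X(u, y) = -1/26
√(X(P, -16)*(408 + 821) + 3838855) = √(-(408 + 821)/26 + 3838855) = √(-1/26*1229 + 3838855) = √(-1229/26 + 3838855) = √(99809001/26) = 3*√288337114/26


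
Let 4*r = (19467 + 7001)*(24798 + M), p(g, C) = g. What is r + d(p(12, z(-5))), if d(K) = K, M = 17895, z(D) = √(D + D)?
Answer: 282499593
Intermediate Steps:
z(D) = √2*√D (z(D) = √(2*D) = √2*√D)
r = 282499581 (r = ((19467 + 7001)*(24798 + 17895))/4 = (26468*42693)/4 = (¼)*1129998324 = 282499581)
r + d(p(12, z(-5))) = 282499581 + 12 = 282499593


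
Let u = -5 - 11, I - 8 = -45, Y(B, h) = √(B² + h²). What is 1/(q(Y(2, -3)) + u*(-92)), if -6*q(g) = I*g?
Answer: 52992/77986427 - 222*√13/77986427 ≈ 0.00066924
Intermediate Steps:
I = -37 (I = 8 - 45 = -37)
q(g) = 37*g/6 (q(g) = -(-37)*g/6 = 37*g/6)
u = -16
1/(q(Y(2, -3)) + u*(-92)) = 1/(37*√(2² + (-3)²)/6 - 16*(-92)) = 1/(37*√(4 + 9)/6 + 1472) = 1/(37*√13/6 + 1472) = 1/(1472 + 37*√13/6)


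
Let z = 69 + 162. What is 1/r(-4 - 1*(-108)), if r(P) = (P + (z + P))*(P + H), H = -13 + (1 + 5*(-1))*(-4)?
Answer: 1/46973 ≈ 2.1289e-5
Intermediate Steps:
z = 231
H = 3 (H = -13 + (1 - 5)*(-4) = -13 - 4*(-4) = -13 + 16 = 3)
r(P) = (3 + P)*(231 + 2*P) (r(P) = (P + (231 + P))*(P + 3) = (231 + 2*P)*(3 + P) = (3 + P)*(231 + 2*P))
1/r(-4 - 1*(-108)) = 1/(693 + 2*(-4 - 1*(-108))² + 237*(-4 - 1*(-108))) = 1/(693 + 2*(-4 + 108)² + 237*(-4 + 108)) = 1/(693 + 2*104² + 237*104) = 1/(693 + 2*10816 + 24648) = 1/(693 + 21632 + 24648) = 1/46973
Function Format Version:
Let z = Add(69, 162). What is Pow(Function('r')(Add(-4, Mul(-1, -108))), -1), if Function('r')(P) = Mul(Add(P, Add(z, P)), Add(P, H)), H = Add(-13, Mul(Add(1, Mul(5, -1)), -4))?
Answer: Rational(1, 46973) ≈ 2.1289e-5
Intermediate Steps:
z = 231
H = 3 (H = Add(-13, Mul(Add(1, -5), -4)) = Add(-13, Mul(-4, -4)) = Add(-13, 16) = 3)
Function('r')(P) = Mul(Add(3, P), Add(231, Mul(2, P))) (Function('r')(P) = Mul(Add(P, Add(231, P)), Add(P, 3)) = Mul(Add(231, Mul(2, P)), Add(3, P)) = Mul(Add(3, P), Add(231, Mul(2, P))))
Pow(Function('r')(Add(-4, Mul(-1, -108))), -1) = Pow(Add(693, Mul(2, Pow(Add(-4, Mul(-1, -108)), 2)), Mul(237, Add(-4, Mul(-1, -108)))), -1) = Pow(Add(693, Mul(2, Pow(Add(-4, 108), 2)), Mul(237, Add(-4, 108))), -1) = Pow(Add(693, Mul(2, Pow(104, 2)), Mul(237, 104)), -1) = Pow(Add(693, Mul(2, 10816), 24648), -1) = Pow(Add(693, 21632, 24648), -1) = Pow(46973, -1) = Rational(1, 46973)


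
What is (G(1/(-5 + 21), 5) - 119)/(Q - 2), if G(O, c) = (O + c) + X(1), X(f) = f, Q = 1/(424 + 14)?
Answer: 395733/7000 ≈ 56.533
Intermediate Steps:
Q = 1/438 ≈ 0.0022831
G(O, c) = 1 + O + c (G(O, c) = (O + c) + 1 = 1 + O + c)
(G(1/(-5 + 21), 5) - 119)/(Q - 2) = ((1 + 1/(-5 + 21) + 5) - 119)/(1/438 - 2) = ((1 + 1/16 + 5) - 119)/(-875/438) = ((1 + 1/16 + 5) - 119)*(-438/875) = (97/16 - 119)*(-438/875) = -1807/16*(-438/875) = 395733/7000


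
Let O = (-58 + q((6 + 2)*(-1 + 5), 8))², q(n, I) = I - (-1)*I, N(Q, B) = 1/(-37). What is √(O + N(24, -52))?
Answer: √2414879/37 ≈ 42.000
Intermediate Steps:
N(Q, B) = -1/37
q(n, I) = 2*I (q(n, I) = I + I = 2*I)
O = 1764 (O = (-58 + 2*8)² = (-58 + 16)² = (-42)² = 1764)
√(O + N(24, -52)) = √(1764 - 1/37) = √(65267/37) = √2414879/37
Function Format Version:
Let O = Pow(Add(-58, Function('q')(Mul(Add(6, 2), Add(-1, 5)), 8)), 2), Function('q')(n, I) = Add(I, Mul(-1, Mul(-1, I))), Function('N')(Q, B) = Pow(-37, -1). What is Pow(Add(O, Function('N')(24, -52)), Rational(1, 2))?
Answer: Mul(Rational(1, 37), Pow(2414879, Rational(1, 2))) ≈ 42.000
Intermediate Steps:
Function('N')(Q, B) = Rational(-1, 37)
Function('q')(n, I) = Mul(2, I) (Function('q')(n, I) = Add(I, I) = Mul(2, I))
O = 1764 (O = Pow(Add(-58, Mul(2, 8)), 2) = Pow(Add(-58, 16), 2) = Pow(-42, 2) = 1764)
Pow(Add(O, Function('N')(24, -52)), Rational(1, 2)) = Pow(Add(1764, Rational(-1, 37)), Rational(1, 2)) = Pow(Rational(65267, 37), Rational(1, 2)) = Mul(Rational(1, 37), Pow(2414879, Rational(1, 2)))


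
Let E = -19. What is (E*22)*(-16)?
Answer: 6688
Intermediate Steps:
(E*22)*(-16) = -19*22*(-16) = -418*(-16) = 6688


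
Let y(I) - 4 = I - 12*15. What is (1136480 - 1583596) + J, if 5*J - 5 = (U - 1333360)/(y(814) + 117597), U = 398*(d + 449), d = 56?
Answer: -3109698147/6955 ≈ -4.4712e+5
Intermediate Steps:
y(I) = -176 + I (y(I) = 4 + (I - 12*15) = 4 + (I - 180) = 4 + (-180 + I) = -176 + I)
U = 200990 (U = 398*(56 + 449) = 398*505 = 200990)
J = -6367/6955 (J = 1 + ((200990 - 1333360)/((-176 + 814) + 117597))/5 = 1 + (-1132370/(638 + 117597))/5 = 1 + (-1132370/118235)/5 = 1 + (-1132370*1/118235)/5 = 1 + (1/5)*(-13322/1391) = 1 - 13322/6955 = -6367/6955 ≈ -0.91546)
(1136480 - 1583596) + J = (1136480 - 1583596) - 6367/6955 = -447116 - 6367/6955 = -3109698147/6955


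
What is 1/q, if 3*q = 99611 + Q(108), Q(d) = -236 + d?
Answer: 1/33161 ≈ 3.0156e-5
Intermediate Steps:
q = 33161 (q = (99611 + (-236 + 108))/3 = (99611 - 128)/3 = (1/3)*99483 = 33161)
1/q = 1/33161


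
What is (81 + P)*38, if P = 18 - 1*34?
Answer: 2470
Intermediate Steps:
P = -16 (P = 18 - 34 = -16)
(81 + P)*38 = (81 - 16)*38 = 65*38 = 2470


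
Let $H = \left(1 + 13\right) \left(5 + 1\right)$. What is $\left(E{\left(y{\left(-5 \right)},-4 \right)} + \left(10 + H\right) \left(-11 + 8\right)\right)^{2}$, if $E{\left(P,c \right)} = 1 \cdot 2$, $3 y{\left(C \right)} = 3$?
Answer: $78400$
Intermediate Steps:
$y{\left(C \right)} = 1$ ($y{\left(C \right)} = \frac{1}{3} \cdot 3 = 1$)
$H = 84$ ($H = 14 \cdot 6 = 84$)
$E{\left(P,c \right)} = 2$
$\left(E{\left(y{\left(-5 \right)},-4 \right)} + \left(10 + H\right) \left(-11 + 8\right)\right)^{2} = \left(2 + \left(10 + 84\right) \left(-11 + 8\right)\right)^{2} = \left(2 + 94 \left(-3\right)\right)^{2} = \left(2 - 282\right)^{2} = \left(-280\right)^{2} = 78400$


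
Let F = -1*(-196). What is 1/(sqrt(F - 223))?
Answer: -I*sqrt(3)/9 ≈ -0.19245*I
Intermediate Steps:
F = 196
1/(sqrt(F - 223)) = 1/(sqrt(196 - 223)) = 1/(sqrt(-27)) = 1/(3*I*sqrt(3)) = -I*sqrt(3)/9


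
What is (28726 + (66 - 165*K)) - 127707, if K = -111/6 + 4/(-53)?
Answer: -10160105/106 ≈ -95850.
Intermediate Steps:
K = -1969/106 (K = -111*⅙ + 4*(-1/53) = -37/2 - 4/53 = -1969/106 ≈ -18.575)
(28726 + (66 - 165*K)) - 127707 = (28726 + (66 - 165*(-1969/106))) - 127707 = (28726 + (66 + 324885/106)) - 127707 = (28726 + 331881/106) - 127707 = 3376837/106 - 127707 = -10160105/106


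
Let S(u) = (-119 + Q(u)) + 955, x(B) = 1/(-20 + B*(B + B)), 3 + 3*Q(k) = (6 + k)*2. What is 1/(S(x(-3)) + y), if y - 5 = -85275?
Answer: -3/253294 ≈ -1.1844e-5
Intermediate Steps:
Q(k) = 3 + 2*k/3 (Q(k) = -1 + ((6 + k)*2)/3 = -1 + (12 + 2*k)/3 = -1 + (4 + 2*k/3) = 3 + 2*k/3)
y = -85270 (y = 5 - 85275 = -85270)
x(B) = 1/(-20 + 2*B²) (x(B) = 1/(-20 + B*(2*B)) = 1/(-20 + 2*B²))
S(u) = 839 + 2*u/3 (S(u) = (-119 + (3 + 2*u/3)) + 955 = (-116 + 2*u/3) + 955 = 839 + 2*u/3)
1/(S(x(-3)) + y) = 1/((839 + 2*(1/(2*(-10 + (-3)²)))/3) - 85270) = 1/((839 + 2*(1/(2*(-10 + 9)))/3) - 85270) = 1/((839 + 2*((½)/(-1))/3) - 85270) = 1/((839 + 2*((½)*(-1))/3) - 85270) = 1/((839 + (⅔)*(-½)) - 85270) = 1/((839 - ⅓) - 85270) = 1/(2516/3 - 85270) = 1/(-253294/3) = -3/253294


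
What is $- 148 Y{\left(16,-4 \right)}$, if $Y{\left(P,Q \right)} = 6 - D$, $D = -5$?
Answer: $-1628$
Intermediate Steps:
$Y{\left(P,Q \right)} = 11$ ($Y{\left(P,Q \right)} = 6 - -5 = 6 + 5 = 11$)
$- 148 Y{\left(16,-4 \right)} = \left(-148\right) 11 = -1628$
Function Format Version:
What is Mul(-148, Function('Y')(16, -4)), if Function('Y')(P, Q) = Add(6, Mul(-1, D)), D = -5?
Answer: -1628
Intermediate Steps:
Function('Y')(P, Q) = 11 (Function('Y')(P, Q) = Add(6, Mul(-1, -5)) = Add(6, 5) = 11)
Mul(-148, Function('Y')(16, -4)) = Mul(-148, 11) = -1628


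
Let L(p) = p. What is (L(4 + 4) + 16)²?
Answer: 576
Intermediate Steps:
(L(4 + 4) + 16)² = ((4 + 4) + 16)² = (8 + 16)² = 24² = 576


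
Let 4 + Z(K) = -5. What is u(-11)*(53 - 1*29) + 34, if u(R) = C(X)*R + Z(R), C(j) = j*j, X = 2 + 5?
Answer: -13118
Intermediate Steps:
Z(K) = -9 (Z(K) = -4 - 5 = -9)
X = 7
C(j) = j**2
u(R) = -9 + 49*R (u(R) = 7**2*R - 9 = 49*R - 9 = -9 + 49*R)
u(-11)*(53 - 1*29) + 34 = (-9 + 49*(-11))*(53 - 1*29) + 34 = (-9 - 539)*(53 - 29) + 34 = -548*24 + 34 = -13152 + 34 = -13118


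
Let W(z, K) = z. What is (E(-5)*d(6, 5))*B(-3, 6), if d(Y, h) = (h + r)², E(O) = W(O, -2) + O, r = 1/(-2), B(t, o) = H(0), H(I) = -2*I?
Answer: 0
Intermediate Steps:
B(t, o) = 0 (B(t, o) = -2*0 = 0)
r = -½ ≈ -0.50000
E(O) = 2*O (E(O) = O + O = 2*O)
d(Y, h) = (-½ + h)² (d(Y, h) = (h - ½)² = (-½ + h)²)
(E(-5)*d(6, 5))*B(-3, 6) = ((2*(-5))*((-1 + 2*5)²/4))*0 = -5*(-1 + 10)²/2*0 = -5*9²/2*0 = -5*81/2*0 = -10*81/4*0 = -405/2*0 = 0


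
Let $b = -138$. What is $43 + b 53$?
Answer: $-7271$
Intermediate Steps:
$43 + b 53 = 43 - 7314 = -7271$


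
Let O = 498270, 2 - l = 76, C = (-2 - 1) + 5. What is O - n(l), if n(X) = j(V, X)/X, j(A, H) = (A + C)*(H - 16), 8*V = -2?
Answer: 73743645/148 ≈ 4.9827e+5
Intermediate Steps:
C = 2 (C = -3 + 5 = 2)
l = -74 (l = 2 - 1*76 = 2 - 76 = -74)
V = -1/4 (V = (1/8)*(-2) = -1/4 ≈ -0.25000)
j(A, H) = (-16 + H)*(2 + A) (j(A, H) = (A + 2)*(H - 16) = (2 + A)*(-16 + H) = (-16 + H)*(2 + A))
n(X) = (-28 + 7*X/4)/X (n(X) = (-32 - 16*(-1/4) + 2*X - X/4)/X = (-32 + 4 + 2*X - X/4)/X = (-28 + 7*X/4)/X)
O - n(l) = 498270 - (7/4 - 28/(-74)) = 498270 - (7/4 - 28*(-1/74)) = 498270 - (7/4 + 14/37) = 498270 - 1*315/148 = 498270 - 315/148 = 73743645/148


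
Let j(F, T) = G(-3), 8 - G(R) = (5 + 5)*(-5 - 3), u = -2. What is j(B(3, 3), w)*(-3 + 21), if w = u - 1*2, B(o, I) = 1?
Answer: 1584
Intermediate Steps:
w = -4 (w = -2 - 1*2 = -2 - 2 = -4)
G(R) = 88 (G(R) = 8 - (5 + 5)*(-5 - 3) = 8 - 10*(-8) = 8 - 1*(-80) = 8 + 80 = 88)
j(F, T) = 88
j(B(3, 3), w)*(-3 + 21) = 88*(-3 + 21) = 88*18 = 1584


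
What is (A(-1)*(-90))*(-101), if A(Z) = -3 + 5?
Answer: 18180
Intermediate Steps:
A(Z) = 2
(A(-1)*(-90))*(-101) = (2*(-90))*(-101) = -180*(-101) = 18180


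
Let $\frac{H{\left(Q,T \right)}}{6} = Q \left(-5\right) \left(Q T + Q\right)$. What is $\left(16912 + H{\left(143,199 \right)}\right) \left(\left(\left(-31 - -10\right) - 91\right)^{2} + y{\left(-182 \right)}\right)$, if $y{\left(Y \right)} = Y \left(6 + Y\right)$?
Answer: $-5468453874688$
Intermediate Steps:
$H{\left(Q,T \right)} = - 30 Q \left(Q + Q T\right)$ ($H{\left(Q,T \right)} = 6 Q \left(-5\right) \left(Q T + Q\right) = 6 - 5 Q \left(Q + Q T\right) = 6 \left(- 5 Q \left(Q + Q T\right)\right) = - 30 Q \left(Q + Q T\right)$)
$\left(16912 + H{\left(143,199 \right)}\right) \left(\left(\left(-31 - -10\right) - 91\right)^{2} + y{\left(-182 \right)}\right) = \left(16912 + 30 \cdot 143^{2} \left(-1 - 199\right)\right) \left(\left(\left(-31 - -10\right) - 91\right)^{2} - 182 \left(6 - 182\right)\right) = \left(16912 + 30 \cdot 20449 \left(-1 - 199\right)\right) \left(\left(\left(-31 + 10\right) - 91\right)^{2} - -32032\right) = \left(16912 + 30 \cdot 20449 \left(-200\right)\right) \left(\left(-21 - 91\right)^{2} + 32032\right) = \left(16912 - 122694000\right) \left(\left(-112\right)^{2} + 32032\right) = - 122677088 \left(12544 + 32032\right) = \left(-122677088\right) 44576 = -5468453874688$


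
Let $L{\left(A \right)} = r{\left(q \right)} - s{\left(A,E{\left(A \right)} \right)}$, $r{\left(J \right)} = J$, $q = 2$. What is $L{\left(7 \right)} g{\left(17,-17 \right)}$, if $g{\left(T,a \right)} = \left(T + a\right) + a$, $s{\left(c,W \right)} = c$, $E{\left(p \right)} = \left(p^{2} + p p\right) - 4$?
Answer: $85$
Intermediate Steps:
$E{\left(p \right)} = -4 + 2 p^{2}$ ($E{\left(p \right)} = \left(p^{2} + p^{2}\right) - 4 = 2 p^{2} - 4 = -4 + 2 p^{2}$)
$g{\left(T,a \right)} = T + 2 a$
$L{\left(A \right)} = 2 - A$
$L{\left(7 \right)} g{\left(17,-17 \right)} = \left(2 - 7\right) \left(17 + 2 \left(-17\right)\right) = \left(2 - 7\right) \left(17 - 34\right) = \left(-5\right) \left(-17\right) = 85$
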